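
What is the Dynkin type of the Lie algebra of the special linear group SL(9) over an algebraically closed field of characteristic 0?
This is sl(9), which has dimension 9^2 - 1 = 80 and rank 9 - 1 = 8 (a Cartan subalgebra is the diagonal traceless matrices). In the classification of classical Lie algebras, the special linear algebra sl(n+1) has type A_n; here n = 8, so the Dynkin diagram is a chain of 8 nodes with single edges (A_8). Hence the type is A_8.

A8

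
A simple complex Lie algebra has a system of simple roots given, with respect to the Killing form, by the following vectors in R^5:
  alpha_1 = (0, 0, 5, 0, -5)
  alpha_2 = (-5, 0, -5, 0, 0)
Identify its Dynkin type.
A_2

Compute the Cartan integers a_ij = 2(alpha_i, alpha_j)/(alpha_j, alpha_j); the resulting 2x2 Cartan matrix is
[[2, -1], [-1, 2]].
All simple roots have the same length, so the diagram is simply laced. The associated Dynkin diagram is a chain of 2 nodes with single edges (A_2), so the type is A_2 (the algebra sl(3)).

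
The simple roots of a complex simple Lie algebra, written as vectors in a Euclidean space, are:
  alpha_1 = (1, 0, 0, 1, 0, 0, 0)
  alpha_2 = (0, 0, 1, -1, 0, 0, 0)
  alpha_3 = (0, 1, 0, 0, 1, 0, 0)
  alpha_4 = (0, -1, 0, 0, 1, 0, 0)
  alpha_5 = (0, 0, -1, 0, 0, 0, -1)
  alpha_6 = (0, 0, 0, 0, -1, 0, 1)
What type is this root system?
Compute the Cartan integers a_ij = 2(alpha_i, alpha_j)/(alpha_j, alpha_j); the resulting 6x6 Cartan matrix is
[[2, -1, 0, 0, 0, 0], [-1, 2, 0, 0, -1, 0], [0, 0, 2, 0, 0, -1], [0, 0, 0, 2, 0, -1], [0, -1, 0, 0, 2, -1], [0, 0, -1, -1, -1, 2]].
All simple roots have the same length, so the diagram is simply laced. The associated Dynkin diagram is a chain of 4 nodes with a fork of two nodes at one end (D_6), so the type is D_6 (the algebra so(12)).

D6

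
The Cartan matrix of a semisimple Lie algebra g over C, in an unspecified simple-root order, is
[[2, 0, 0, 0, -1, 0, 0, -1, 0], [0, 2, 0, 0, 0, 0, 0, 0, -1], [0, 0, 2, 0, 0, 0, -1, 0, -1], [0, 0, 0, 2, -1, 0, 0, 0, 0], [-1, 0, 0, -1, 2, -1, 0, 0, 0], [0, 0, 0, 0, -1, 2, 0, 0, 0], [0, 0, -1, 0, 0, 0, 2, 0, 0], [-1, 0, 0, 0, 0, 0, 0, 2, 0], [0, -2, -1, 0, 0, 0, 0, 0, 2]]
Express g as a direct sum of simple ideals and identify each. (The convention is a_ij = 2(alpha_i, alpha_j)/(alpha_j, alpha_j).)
The diagram associated to this matrix has two connected components: the simple roots {alpha_2, alpha_3, alpha_7, alpha_9} form a chain of 4 nodes with a double edge at one end; the terminal node there is the unique short simple root (B_4), and {alpha_1, alpha_4, alpha_5, alpha_6, alpha_8} form a chain of 3 nodes with a fork of two nodes at one end (D_5). A semisimple Lie algebra decomposes uniquely as the direct sum of simple ideals, one per connected component of its Dynkin diagram, so g ≅ B_4 ⊕ D_5 (dimension 36 + 45 = 81).

B4 ⊕ D5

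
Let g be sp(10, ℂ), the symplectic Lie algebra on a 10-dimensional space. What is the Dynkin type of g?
This is sp(10), which has dimension 10(10+1)/2 = 55 and rank 10/2 = 5. In the classification of classical Lie algebras, the symplectic algebra sp(2n) has type C_n; here n = 5, so the Dynkin diagram is a chain of 5 nodes with a double edge at one end; the terminal node there is the unique long simple root (C_5). Hence the type is C_5.

C5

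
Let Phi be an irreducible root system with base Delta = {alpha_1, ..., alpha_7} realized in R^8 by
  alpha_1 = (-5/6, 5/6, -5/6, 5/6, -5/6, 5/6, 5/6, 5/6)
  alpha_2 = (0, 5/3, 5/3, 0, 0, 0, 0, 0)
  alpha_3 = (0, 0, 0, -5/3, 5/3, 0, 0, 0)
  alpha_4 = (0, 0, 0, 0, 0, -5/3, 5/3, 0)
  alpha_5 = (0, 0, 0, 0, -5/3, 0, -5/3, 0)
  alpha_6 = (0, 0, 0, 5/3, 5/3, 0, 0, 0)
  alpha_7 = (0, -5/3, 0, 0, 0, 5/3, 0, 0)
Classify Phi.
E7

Compute the Cartan integers a_ij = 2(alpha_i, alpha_j)/(alpha_j, alpha_j); the resulting 7x7 Cartan matrix is
[[2, 0, -1, 0, 0, 0, 0], [0, 2, 0, 0, 0, 0, -1], [-1, 0, 2, 0, -1, 0, 0], [0, 0, 0, 2, -1, 0, -1], [0, 0, -1, -1, 2, -1, 0], [0, 0, 0, 0, -1, 2, 0], [0, -1, 0, -1, 0, 0, 2]].
All simple roots have the same length, so the diagram is simply laced. The associated Dynkin diagram is a chain of 6 nodes with one extra node attached to the third node from one end (E_7), so the type is E_7.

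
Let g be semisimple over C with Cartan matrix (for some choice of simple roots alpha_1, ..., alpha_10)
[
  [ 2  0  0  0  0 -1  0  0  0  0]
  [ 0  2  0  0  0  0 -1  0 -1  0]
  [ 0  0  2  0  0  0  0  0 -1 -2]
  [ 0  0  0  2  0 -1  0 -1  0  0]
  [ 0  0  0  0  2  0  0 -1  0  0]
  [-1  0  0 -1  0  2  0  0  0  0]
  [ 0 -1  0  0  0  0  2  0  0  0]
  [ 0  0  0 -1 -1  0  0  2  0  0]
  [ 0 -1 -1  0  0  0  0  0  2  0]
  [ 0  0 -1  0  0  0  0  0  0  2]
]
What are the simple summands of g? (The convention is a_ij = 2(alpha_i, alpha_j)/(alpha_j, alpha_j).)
The diagram associated to this matrix has two connected components: the simple roots {alpha_1, alpha_4, alpha_5, alpha_6, alpha_8} form a chain of 5 nodes with single edges (A_5), and {alpha_2, alpha_3, alpha_7, alpha_9, alpha_10} form a chain of 5 nodes with a double edge at one end; the terminal node there is the unique short simple root (B_5). A semisimple Lie algebra decomposes uniquely as the direct sum of simple ideals, one per connected component of its Dynkin diagram, so g ≅ A_5 ⊕ B_5 (dimension 35 + 55 = 90).

A_5 ⊕ B_5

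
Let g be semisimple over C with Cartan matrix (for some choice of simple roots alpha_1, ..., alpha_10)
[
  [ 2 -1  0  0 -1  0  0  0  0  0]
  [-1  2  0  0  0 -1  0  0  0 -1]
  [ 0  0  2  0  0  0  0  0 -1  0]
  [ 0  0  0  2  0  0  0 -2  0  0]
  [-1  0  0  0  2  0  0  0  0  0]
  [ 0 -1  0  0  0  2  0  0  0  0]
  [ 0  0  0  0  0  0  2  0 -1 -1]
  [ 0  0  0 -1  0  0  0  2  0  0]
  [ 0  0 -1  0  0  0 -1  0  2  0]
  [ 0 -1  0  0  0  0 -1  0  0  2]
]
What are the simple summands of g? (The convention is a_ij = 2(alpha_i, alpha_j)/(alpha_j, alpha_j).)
The diagram associated to this matrix has two connected components: the simple roots {alpha_4, alpha_8} form a chain of 2 nodes with a double edge at one end; the terminal node there is the unique short simple root (B_2), and {alpha_1, alpha_2, alpha_3, alpha_5, alpha_6, alpha_7, alpha_9, alpha_10} form a chain of 7 nodes with one extra node attached to the third node from one end (E_8). A semisimple Lie algebra decomposes uniquely as the direct sum of simple ideals, one per connected component of its Dynkin diagram, so g ≅ B_2 ⊕ E_8 (dimension 10 + 248 = 258).

B2 ⊕ E8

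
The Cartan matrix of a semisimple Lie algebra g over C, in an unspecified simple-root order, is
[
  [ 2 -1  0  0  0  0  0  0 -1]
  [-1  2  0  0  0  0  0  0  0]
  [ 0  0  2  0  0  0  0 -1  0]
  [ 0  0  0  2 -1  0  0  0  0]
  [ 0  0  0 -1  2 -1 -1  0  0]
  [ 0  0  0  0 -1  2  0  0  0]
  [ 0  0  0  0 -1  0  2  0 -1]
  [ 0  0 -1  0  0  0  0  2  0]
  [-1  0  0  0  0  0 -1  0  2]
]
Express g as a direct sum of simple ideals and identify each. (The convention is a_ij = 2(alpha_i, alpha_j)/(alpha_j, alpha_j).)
A2 ⊕ D7

The diagram associated to this matrix has two connected components: the simple roots {alpha_3, alpha_8} form a chain of 2 nodes with single edges (A_2), and {alpha_1, alpha_2, alpha_4, alpha_5, alpha_6, alpha_7, alpha_9} form a chain of 5 nodes with a fork of two nodes at one end (D_7). A semisimple Lie algebra decomposes uniquely as the direct sum of simple ideals, one per connected component of its Dynkin diagram, so g ≅ A_2 ⊕ D_7 (dimension 8 + 91 = 99).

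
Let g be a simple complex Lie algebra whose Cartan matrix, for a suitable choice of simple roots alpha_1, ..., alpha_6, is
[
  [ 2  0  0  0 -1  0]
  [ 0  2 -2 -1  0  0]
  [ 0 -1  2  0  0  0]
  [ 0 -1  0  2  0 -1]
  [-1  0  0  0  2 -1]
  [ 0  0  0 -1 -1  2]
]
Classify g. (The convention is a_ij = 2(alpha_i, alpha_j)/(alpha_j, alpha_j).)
The matrix has rank 6 with 2's on the diagonal. Reading the off-diagonal entries as Dynkin edges (a single edge where a_ij = a_ji = -1; a double or triple edge where a_ij * a_ji = 2 or 3), the diagram is a chain of 6 nodes with a double edge at one end; the terminal node there is the unique short simple root (B_6). One simple-root ordering that puts it in standard form is (alpha_1, alpha_5, alpha_6, alpha_4, alpha_2, alpha_3). So the algebra is type B_6, i.e. so(13).

B_6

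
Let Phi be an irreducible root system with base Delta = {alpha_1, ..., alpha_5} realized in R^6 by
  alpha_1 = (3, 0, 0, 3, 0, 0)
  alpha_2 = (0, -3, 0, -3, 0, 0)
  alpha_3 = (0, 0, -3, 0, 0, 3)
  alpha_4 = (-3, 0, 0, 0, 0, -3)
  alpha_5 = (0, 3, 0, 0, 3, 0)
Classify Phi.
A_5

Compute the Cartan integers a_ij = 2(alpha_i, alpha_j)/(alpha_j, alpha_j); the resulting 5x5 Cartan matrix is
[[2, -1, 0, -1, 0], [-1, 2, 0, 0, -1], [0, 0, 2, -1, 0], [-1, 0, -1, 2, 0], [0, -1, 0, 0, 2]].
All simple roots have the same length, so the diagram is simply laced. The associated Dynkin diagram is a chain of 5 nodes with single edges (A_5), so the type is A_5 (the algebra sl(6)).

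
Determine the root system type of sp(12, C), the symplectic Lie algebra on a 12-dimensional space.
This is sp(12), which has dimension 12(12+1)/2 = 78 and rank 12/2 = 6. In the classification of classical Lie algebras, the symplectic algebra sp(2n) has type C_n; here n = 6, so the Dynkin diagram is a chain of 6 nodes with a double edge at one end; the terminal node there is the unique long simple root (C_6). Hence the type is C_6.

C_6 (sp(12))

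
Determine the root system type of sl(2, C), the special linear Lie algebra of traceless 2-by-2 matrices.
This is sl(2), which has dimension 2^2 - 1 = 3 and rank 2 - 1 = 1 (a Cartan subalgebra is the diagonal traceless matrices). In the classification of classical Lie algebras, the special linear algebra sl(n+1) has type A_n; here n = 1, so the Dynkin diagram is a chain of 1 nodes with single edges (A_1). Hence the type is A_1.

type A_1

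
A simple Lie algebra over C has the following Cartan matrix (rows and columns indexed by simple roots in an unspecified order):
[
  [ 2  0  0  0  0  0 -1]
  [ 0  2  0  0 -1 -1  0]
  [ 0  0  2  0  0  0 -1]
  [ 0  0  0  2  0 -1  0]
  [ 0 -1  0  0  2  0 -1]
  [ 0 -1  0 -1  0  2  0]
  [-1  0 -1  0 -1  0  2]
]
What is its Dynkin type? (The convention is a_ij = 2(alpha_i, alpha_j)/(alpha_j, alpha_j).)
The matrix has rank 7 with 2's on the diagonal. Reading the off-diagonal entries as Dynkin edges (a single edge where a_ij = a_ji = -1; a double or triple edge where a_ij * a_ji = 2 or 3), the diagram is a chain of 5 nodes with a fork of two nodes at one end (D_7). One simple-root ordering that puts it in standard form is (alpha_4, alpha_6, alpha_2, alpha_5, alpha_7, alpha_1, alpha_3). So the algebra is type D_7, i.e. so(14).

type D_7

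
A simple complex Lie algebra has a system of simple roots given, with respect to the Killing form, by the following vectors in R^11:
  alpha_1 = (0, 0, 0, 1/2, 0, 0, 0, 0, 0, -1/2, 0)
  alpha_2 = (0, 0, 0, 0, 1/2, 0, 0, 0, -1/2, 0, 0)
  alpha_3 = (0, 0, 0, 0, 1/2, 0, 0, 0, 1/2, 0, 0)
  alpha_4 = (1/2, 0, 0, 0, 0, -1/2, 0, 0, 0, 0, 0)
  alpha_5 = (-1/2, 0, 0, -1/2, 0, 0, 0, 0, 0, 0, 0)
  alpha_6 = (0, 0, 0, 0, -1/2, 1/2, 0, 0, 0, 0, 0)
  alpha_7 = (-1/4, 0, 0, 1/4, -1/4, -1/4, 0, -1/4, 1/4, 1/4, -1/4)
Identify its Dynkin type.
Compute the Cartan integers a_ij = 2(alpha_i, alpha_j)/(alpha_j, alpha_j); the resulting 7x7 Cartan matrix is
[[2, 0, 0, 0, -1, 0, 0], [0, 2, 0, 0, 0, -1, -1], [0, 0, 2, 0, 0, -1, 0], [0, 0, 0, 2, -1, -1, 0], [-1, 0, 0, -1, 2, 0, 0], [0, -1, -1, -1, 0, 2, 0], [0, -1, 0, 0, 0, 0, 2]].
All simple roots have the same length, so the diagram is simply laced. The associated Dynkin diagram is a chain of 6 nodes with one extra node attached to the third node from one end (E_7), so the type is E_7.

E_7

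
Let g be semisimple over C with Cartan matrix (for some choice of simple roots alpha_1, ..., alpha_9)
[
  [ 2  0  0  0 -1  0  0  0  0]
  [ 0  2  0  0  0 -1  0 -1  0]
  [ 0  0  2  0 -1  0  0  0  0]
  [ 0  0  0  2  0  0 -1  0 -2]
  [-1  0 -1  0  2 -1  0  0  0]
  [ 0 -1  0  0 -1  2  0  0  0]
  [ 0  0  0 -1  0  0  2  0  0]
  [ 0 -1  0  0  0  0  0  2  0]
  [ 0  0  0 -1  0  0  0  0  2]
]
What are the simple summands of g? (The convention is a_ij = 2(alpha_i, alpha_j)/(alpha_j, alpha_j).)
B_3 + D_6

The diagram associated to this matrix has two connected components: the simple roots {alpha_4, alpha_7, alpha_9} form a chain of 3 nodes with a double edge at one end; the terminal node there is the unique short simple root (B_3), and {alpha_1, alpha_2, alpha_3, alpha_5, alpha_6, alpha_8} form a chain of 4 nodes with a fork of two nodes at one end (D_6). A semisimple Lie algebra decomposes uniquely as the direct sum of simple ideals, one per connected component of its Dynkin diagram, so g ≅ B_3 ⊕ D_6 (dimension 21 + 66 = 87).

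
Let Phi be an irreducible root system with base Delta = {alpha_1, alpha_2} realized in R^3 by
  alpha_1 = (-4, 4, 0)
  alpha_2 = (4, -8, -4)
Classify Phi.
type G_2

Compute the Cartan integers a_ij = 2(alpha_i, alpha_j)/(alpha_j, alpha_j); the resulting 2x2 Cartan matrix is
[[2, -1], [-3, 2]].
The roots have two lengths (squared-length ratio 3:1); the short ones are alpha_{1}. The associated Dynkin diagram is two nodes joined by a triple edge (G_2), so the type is G_2.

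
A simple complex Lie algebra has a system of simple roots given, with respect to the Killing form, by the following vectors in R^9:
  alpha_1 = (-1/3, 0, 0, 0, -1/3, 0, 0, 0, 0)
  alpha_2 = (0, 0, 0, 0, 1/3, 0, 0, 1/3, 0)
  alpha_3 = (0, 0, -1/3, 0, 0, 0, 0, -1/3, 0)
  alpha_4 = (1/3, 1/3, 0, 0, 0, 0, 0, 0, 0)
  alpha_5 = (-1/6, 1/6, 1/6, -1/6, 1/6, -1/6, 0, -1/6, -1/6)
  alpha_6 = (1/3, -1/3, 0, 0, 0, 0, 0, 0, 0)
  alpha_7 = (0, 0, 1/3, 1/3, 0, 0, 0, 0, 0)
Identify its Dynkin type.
Compute the Cartan integers a_ij = 2(alpha_i, alpha_j)/(alpha_j, alpha_j); the resulting 7x7 Cartan matrix is
[[2, -1, 0, -1, 0, -1, 0], [-1, 2, -1, 0, 0, 0, 0], [0, -1, 2, 0, 0, 0, -1], [-1, 0, 0, 2, 0, 0, 0], [0, 0, 0, 0, 2, -1, 0], [-1, 0, 0, 0, -1, 2, 0], [0, 0, -1, 0, 0, 0, 2]].
All simple roots have the same length, so the diagram is simply laced. The associated Dynkin diagram is a chain of 6 nodes with one extra node attached to the third node from one end (E_7), so the type is E_7.

type E_7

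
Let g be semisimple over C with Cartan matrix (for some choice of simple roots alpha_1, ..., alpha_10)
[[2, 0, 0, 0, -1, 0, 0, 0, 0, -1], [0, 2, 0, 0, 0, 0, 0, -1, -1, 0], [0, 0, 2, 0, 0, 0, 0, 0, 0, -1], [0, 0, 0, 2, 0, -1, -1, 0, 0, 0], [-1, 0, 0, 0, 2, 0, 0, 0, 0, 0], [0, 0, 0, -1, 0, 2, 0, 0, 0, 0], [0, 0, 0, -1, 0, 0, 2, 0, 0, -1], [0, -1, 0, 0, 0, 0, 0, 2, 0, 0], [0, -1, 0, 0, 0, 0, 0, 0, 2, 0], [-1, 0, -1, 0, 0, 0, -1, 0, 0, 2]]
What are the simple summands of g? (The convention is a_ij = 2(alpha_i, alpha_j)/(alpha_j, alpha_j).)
The diagram associated to this matrix has two connected components: the simple roots {alpha_2, alpha_8, alpha_9} form a chain of 3 nodes with single edges (A_3), and {alpha_1, alpha_3, alpha_4, alpha_5, alpha_6, alpha_7, alpha_10} form a chain of 6 nodes with one extra node attached to the third node from one end (E_7). A semisimple Lie algebra decomposes uniquely as the direct sum of simple ideals, one per connected component of its Dynkin diagram, so g ≅ A_3 ⊕ E_7 (dimension 15 + 133 = 148).

A_3 (sl(4)) + E_7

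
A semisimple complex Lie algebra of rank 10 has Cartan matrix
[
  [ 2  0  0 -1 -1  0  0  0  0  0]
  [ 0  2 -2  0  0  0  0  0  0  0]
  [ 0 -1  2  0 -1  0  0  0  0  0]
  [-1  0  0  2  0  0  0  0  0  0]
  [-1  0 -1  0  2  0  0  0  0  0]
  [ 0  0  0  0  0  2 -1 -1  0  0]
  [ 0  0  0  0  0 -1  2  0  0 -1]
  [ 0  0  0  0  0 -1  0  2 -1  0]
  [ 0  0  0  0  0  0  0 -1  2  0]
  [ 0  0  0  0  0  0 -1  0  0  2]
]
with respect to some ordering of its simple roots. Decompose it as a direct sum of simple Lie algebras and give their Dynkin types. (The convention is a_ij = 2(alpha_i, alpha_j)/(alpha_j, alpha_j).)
The diagram associated to this matrix has two connected components: the simple roots {alpha_6, alpha_7, alpha_8, alpha_9, alpha_10} form a chain of 5 nodes with single edges (A_5), and {alpha_1, alpha_2, alpha_3, alpha_4, alpha_5} form a chain of 5 nodes with a double edge at one end; the terminal node there is the unique long simple root (C_5). A semisimple Lie algebra decomposes uniquely as the direct sum of simple ideals, one per connected component of its Dynkin diagram, so g ≅ A_5 ⊕ C_5 (dimension 35 + 55 = 90).

A_5 ⊕ C_5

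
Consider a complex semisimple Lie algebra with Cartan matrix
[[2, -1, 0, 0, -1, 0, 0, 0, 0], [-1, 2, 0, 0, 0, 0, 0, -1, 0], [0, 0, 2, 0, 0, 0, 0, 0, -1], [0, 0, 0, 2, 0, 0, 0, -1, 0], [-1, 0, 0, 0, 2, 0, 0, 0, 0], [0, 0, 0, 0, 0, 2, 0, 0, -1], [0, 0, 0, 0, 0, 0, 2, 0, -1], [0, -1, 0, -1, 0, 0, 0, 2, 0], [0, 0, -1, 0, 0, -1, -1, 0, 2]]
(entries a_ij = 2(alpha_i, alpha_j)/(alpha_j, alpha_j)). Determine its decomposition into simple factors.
The diagram associated to this matrix has two connected components: the simple roots {alpha_1, alpha_2, alpha_4, alpha_5, alpha_8} form a chain of 5 nodes with single edges (A_5), and {alpha_3, alpha_6, alpha_7, alpha_9} form a chain of 2 nodes with a fork of two nodes at one end (D_4). A semisimple Lie algebra decomposes uniquely as the direct sum of simple ideals, one per connected component of its Dynkin diagram, so g ≅ A_5 ⊕ D_4 (dimension 35 + 28 = 63).

A_5 (sl(6)) + D_4 (so(8))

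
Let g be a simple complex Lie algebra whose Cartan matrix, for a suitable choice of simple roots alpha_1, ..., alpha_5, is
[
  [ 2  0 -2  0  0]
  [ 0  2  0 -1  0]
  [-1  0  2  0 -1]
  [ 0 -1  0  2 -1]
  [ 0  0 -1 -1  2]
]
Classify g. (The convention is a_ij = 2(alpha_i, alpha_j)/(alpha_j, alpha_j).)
The matrix has rank 5 with 2's on the diagonal. Reading the off-diagonal entries as Dynkin edges (a single edge where a_ij = a_ji = -1; a double or triple edge where a_ij * a_ji = 2 or 3), the diagram is a chain of 5 nodes with a double edge at one end; the terminal node there is the unique long simple root (C_5). One simple-root ordering that puts it in standard form is (alpha_2, alpha_4, alpha_5, alpha_3, alpha_1). So the algebra is type C_5, i.e. sp(10).

C5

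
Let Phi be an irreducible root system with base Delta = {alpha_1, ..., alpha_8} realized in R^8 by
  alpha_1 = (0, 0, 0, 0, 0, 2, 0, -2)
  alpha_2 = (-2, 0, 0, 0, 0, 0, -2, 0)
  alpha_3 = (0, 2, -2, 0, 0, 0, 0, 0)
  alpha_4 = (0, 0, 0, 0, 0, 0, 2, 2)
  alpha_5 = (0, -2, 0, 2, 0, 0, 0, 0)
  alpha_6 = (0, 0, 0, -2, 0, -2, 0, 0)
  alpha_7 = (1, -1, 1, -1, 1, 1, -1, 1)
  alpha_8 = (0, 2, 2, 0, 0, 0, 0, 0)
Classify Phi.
E_8

Compute the Cartan integers a_ij = 2(alpha_i, alpha_j)/(alpha_j, alpha_j); the resulting 8x8 Cartan matrix is
[[2, 0, 0, -1, 0, -1, 0, 0], [0, 2, 0, -1, 0, 0, 0, 0], [0, 0, 2, 0, -1, 0, -1, 0], [-1, -1, 0, 2, 0, 0, 0, 0], [0, 0, -1, 0, 2, -1, 0, -1], [-1, 0, 0, 0, -1, 2, 0, 0], [0, 0, -1, 0, 0, 0, 2, 0], [0, 0, 0, 0, -1, 0, 0, 2]].
All simple roots have the same length, so the diagram is simply laced. The associated Dynkin diagram is a chain of 7 nodes with one extra node attached to the third node from one end (E_8), so the type is E_8.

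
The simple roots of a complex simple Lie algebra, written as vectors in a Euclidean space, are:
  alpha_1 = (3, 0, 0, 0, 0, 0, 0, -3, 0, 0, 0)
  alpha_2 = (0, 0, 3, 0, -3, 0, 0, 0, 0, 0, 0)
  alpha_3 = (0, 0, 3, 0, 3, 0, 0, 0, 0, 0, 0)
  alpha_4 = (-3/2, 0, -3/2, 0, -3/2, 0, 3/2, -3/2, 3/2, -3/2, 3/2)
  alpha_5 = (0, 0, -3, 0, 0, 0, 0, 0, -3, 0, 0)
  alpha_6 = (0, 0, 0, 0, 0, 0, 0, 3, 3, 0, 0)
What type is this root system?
Compute the Cartan integers a_ij = 2(alpha_i, alpha_j)/(alpha_j, alpha_j); the resulting 6x6 Cartan matrix is
[[2, 0, 0, 0, 0, -1], [0, 2, 0, 0, -1, 0], [0, 0, 2, -1, -1, 0], [0, 0, -1, 2, 0, 0], [0, -1, -1, 0, 2, -1], [-1, 0, 0, 0, -1, 2]].
All simple roots have the same length, so the diagram is simply laced. The associated Dynkin diagram is a chain of 5 nodes with one extra node attached to the third node from one end (E_6), so the type is E_6.

E_6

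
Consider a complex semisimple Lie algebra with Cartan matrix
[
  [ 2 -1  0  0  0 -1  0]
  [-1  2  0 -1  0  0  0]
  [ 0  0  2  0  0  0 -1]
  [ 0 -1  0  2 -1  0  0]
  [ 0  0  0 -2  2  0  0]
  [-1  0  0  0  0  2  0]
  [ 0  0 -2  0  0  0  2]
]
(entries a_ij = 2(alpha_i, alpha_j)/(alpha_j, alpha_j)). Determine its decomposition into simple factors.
B2 + C5

The diagram associated to this matrix has two connected components: the simple roots {alpha_3, alpha_7} form a chain of 2 nodes with a double edge at one end; the terminal node there is the unique short simple root (B_2), and {alpha_1, alpha_2, alpha_4, alpha_5, alpha_6} form a chain of 5 nodes with a double edge at one end; the terminal node there is the unique long simple root (C_5). A semisimple Lie algebra decomposes uniquely as the direct sum of simple ideals, one per connected component of its Dynkin diagram, so g ≅ B_2 ⊕ C_5 (dimension 10 + 55 = 65).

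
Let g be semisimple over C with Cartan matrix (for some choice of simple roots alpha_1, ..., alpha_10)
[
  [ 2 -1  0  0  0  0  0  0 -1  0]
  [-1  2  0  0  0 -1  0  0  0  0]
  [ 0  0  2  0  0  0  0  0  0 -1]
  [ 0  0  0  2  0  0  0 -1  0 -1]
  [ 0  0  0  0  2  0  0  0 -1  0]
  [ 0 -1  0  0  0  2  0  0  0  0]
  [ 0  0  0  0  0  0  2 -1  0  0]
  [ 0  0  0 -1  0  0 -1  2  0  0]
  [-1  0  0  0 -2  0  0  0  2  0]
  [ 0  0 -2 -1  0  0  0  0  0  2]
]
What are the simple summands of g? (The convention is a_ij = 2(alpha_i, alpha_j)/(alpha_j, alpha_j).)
The diagram associated to this matrix has two connected components: the simple roots {alpha_1, alpha_2, alpha_5, alpha_6, alpha_9} form a chain of 5 nodes with a double edge at one end; the terminal node there is the unique short simple root (B_5), and {alpha_3, alpha_4, alpha_7, alpha_8, alpha_10} form a chain of 5 nodes with a double edge at one end; the terminal node there is the unique short simple root (B_5). A semisimple Lie algebra decomposes uniquely as the direct sum of simple ideals, one per connected component of its Dynkin diagram, so g ≅ B_5 ⊕ B_5 (dimension 55 + 55 = 110).

B5 + B5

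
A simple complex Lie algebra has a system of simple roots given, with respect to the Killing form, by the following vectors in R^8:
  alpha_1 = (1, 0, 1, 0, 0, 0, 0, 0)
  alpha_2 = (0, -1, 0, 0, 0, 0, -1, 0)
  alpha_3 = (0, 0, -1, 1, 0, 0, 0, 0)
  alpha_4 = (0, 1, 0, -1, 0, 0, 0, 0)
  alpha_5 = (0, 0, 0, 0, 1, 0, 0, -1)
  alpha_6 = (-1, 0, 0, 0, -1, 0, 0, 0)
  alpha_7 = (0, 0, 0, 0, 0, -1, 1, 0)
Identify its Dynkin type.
Compute the Cartan integers a_ij = 2(alpha_i, alpha_j)/(alpha_j, alpha_j); the resulting 7x7 Cartan matrix is
[[2, 0, -1, 0, 0, -1, 0], [0, 2, 0, -1, 0, 0, -1], [-1, 0, 2, -1, 0, 0, 0], [0, -1, -1, 2, 0, 0, 0], [0, 0, 0, 0, 2, -1, 0], [-1, 0, 0, 0, -1, 2, 0], [0, -1, 0, 0, 0, 0, 2]].
All simple roots have the same length, so the diagram is simply laced. The associated Dynkin diagram is a chain of 7 nodes with single edges (A_7), so the type is A_7 (the algebra sl(8)).

A_7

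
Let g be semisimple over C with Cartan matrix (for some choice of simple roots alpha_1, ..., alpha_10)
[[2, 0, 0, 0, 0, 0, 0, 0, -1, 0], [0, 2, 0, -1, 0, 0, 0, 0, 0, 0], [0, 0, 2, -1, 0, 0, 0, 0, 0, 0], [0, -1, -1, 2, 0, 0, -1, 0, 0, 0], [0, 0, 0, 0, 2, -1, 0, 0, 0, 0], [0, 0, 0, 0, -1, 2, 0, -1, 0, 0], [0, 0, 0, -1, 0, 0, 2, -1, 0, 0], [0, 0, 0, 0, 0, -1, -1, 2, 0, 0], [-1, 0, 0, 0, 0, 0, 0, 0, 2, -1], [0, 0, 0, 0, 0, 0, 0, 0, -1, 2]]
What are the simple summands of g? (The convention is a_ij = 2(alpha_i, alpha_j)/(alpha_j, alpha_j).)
The diagram associated to this matrix has two connected components: the simple roots {alpha_1, alpha_9, alpha_10} form a chain of 3 nodes with single edges (A_3), and {alpha_2, alpha_3, alpha_4, alpha_5, alpha_6, alpha_7, alpha_8} form a chain of 5 nodes with a fork of two nodes at one end (D_7). A semisimple Lie algebra decomposes uniquely as the direct sum of simple ideals, one per connected component of its Dynkin diagram, so g ≅ A_3 ⊕ D_7 (dimension 15 + 91 = 106).

type A_3 ⊕ type D_7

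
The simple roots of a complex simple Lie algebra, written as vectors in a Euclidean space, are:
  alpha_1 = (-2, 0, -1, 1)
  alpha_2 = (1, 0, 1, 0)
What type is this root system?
G_2

Compute the Cartan integers a_ij = 2(alpha_i, alpha_j)/(alpha_j, alpha_j); the resulting 2x2 Cartan matrix is
[[2, -3], [-1, 2]].
The roots have two lengths (squared-length ratio 3:1); the short ones are alpha_{2}. The associated Dynkin diagram is two nodes joined by a triple edge (G_2), so the type is G_2.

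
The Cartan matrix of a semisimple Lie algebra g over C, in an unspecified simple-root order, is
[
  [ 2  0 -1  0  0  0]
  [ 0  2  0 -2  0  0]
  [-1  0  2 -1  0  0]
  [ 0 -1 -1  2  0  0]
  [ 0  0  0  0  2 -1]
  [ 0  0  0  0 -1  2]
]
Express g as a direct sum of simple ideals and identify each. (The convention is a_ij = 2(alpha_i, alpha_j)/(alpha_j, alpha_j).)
The diagram associated to this matrix has two connected components: the simple roots {alpha_5, alpha_6} form a chain of 2 nodes with single edges (A_2), and {alpha_1, alpha_2, alpha_3, alpha_4} form a chain of 4 nodes with a double edge at one end; the terminal node there is the unique long simple root (C_4). A semisimple Lie algebra decomposes uniquely as the direct sum of simple ideals, one per connected component of its Dynkin diagram, so g ≅ A_2 ⊕ C_4 (dimension 8 + 36 = 44).

A_2 (sl(3)) ⊕ C_4 (sp(8))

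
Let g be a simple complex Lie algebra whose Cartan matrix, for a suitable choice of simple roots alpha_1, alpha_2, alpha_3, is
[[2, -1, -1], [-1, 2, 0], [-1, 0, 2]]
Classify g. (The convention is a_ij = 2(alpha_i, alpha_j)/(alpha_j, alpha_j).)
The matrix has rank 3 with 2's on the diagonal. Reading the off-diagonal entries as Dynkin edges (a single edge where a_ij = a_ji = -1; a double or triple edge where a_ij * a_ji = 2 or 3), the diagram is a chain of 3 nodes with single edges (A_3). One simple-root ordering that puts it in standard form is (alpha_2, alpha_1, alpha_3). So the algebra is type A_3, i.e. sl(4).

A_3 (sl(4))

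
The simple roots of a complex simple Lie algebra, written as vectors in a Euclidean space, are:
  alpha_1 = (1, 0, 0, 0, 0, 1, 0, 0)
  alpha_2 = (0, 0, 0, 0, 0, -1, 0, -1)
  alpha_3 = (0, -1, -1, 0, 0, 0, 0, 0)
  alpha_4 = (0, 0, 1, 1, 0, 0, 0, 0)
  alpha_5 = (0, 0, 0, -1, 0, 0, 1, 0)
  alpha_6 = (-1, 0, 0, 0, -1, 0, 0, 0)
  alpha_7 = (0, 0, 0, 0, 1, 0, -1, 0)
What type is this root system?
Compute the Cartan integers a_ij = 2(alpha_i, alpha_j)/(alpha_j, alpha_j); the resulting 7x7 Cartan matrix is
[[2, -1, 0, 0, 0, -1, 0], [-1, 2, 0, 0, 0, 0, 0], [0, 0, 2, -1, 0, 0, 0], [0, 0, -1, 2, -1, 0, 0], [0, 0, 0, -1, 2, 0, -1], [-1, 0, 0, 0, 0, 2, -1], [0, 0, 0, 0, -1, -1, 2]].
All simple roots have the same length, so the diagram is simply laced. The associated Dynkin diagram is a chain of 7 nodes with single edges (A_7), so the type is A_7 (the algebra sl(8)).

A_7 (sl(8))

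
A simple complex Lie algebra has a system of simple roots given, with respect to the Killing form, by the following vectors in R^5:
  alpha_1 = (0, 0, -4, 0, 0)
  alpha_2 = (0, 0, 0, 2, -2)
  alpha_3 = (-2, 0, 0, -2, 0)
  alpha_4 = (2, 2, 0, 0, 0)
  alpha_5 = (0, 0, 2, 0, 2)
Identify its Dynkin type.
Compute the Cartan integers a_ij = 2(alpha_i, alpha_j)/(alpha_j, alpha_j); the resulting 5x5 Cartan matrix is
[[2, 0, 0, 0, -2], [0, 2, -1, 0, -1], [0, -1, 2, -1, 0], [0, 0, -1, 2, 0], [-1, -1, 0, 0, 2]].
The roots have two lengths (squared-length ratio 2:1); the short ones are alpha_{2,3,4,5}. The associated Dynkin diagram is a chain of 5 nodes with a double edge at one end; the terminal node there is the unique long simple root (C_5), so the type is C_5 (the algebra sp(10)).

C5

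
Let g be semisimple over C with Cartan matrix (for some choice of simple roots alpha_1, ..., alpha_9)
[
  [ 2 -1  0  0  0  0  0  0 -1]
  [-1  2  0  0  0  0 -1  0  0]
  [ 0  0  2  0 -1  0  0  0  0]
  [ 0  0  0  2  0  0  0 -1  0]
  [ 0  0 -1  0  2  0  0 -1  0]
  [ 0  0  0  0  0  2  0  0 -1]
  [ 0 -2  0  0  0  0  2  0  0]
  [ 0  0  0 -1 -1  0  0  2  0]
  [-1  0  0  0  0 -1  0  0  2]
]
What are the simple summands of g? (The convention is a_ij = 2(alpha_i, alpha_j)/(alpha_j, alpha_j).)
A4 + C5

The diagram associated to this matrix has two connected components: the simple roots {alpha_3, alpha_4, alpha_5, alpha_8} form a chain of 4 nodes with single edges (A_4), and {alpha_1, alpha_2, alpha_6, alpha_7, alpha_9} form a chain of 5 nodes with a double edge at one end; the terminal node there is the unique long simple root (C_5). A semisimple Lie algebra decomposes uniquely as the direct sum of simple ideals, one per connected component of its Dynkin diagram, so g ≅ A_4 ⊕ C_5 (dimension 24 + 55 = 79).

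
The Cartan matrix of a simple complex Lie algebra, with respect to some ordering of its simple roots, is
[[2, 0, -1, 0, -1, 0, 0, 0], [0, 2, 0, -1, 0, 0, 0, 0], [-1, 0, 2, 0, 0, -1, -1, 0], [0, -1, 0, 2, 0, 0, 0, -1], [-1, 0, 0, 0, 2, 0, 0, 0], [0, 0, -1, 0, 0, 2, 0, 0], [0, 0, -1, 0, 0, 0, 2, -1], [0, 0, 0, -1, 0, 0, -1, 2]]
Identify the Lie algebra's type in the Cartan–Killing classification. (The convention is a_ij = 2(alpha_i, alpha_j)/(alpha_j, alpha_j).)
The matrix has rank 8 with 2's on the diagonal. Reading the off-diagonal entries as Dynkin edges (a single edge where a_ij = a_ji = -1; a double or triple edge where a_ij * a_ji = 2 or 3), the diagram is a chain of 7 nodes with one extra node attached to the third node from one end (E_8). One simple-root ordering that puts it in standard form is (alpha_5, alpha_6, alpha_1, alpha_3, alpha_7, alpha_8, alpha_4, alpha_2). So the algebra is type E_8.

type E_8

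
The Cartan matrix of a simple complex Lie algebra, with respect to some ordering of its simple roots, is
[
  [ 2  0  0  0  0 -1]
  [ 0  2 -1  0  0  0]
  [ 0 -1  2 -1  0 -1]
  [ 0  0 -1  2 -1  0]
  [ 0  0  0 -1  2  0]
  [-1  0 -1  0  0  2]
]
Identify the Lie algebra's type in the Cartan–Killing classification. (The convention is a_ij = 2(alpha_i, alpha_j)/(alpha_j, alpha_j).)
The matrix has rank 6 with 2's on the diagonal. Reading the off-diagonal entries as Dynkin edges (a single edge where a_ij = a_ji = -1; a double or triple edge where a_ij * a_ji = 2 or 3), the diagram is a chain of 5 nodes with one extra node attached to the third node from one end (E_6). One simple-root ordering that puts it in standard form is (alpha_5, alpha_2, alpha_4, alpha_3, alpha_6, alpha_1). So the algebra is type E_6.

E_6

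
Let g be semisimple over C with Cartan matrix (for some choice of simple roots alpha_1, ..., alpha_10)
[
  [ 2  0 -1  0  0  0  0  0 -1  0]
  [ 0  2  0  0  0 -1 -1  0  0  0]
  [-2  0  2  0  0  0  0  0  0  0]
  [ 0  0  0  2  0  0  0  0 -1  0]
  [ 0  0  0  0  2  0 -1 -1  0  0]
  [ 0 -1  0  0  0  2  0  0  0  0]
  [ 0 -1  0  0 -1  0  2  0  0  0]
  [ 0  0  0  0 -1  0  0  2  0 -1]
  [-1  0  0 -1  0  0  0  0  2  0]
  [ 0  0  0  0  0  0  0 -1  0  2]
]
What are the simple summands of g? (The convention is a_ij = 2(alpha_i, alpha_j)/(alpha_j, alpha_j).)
A_6 ⊕ C_4

The diagram associated to this matrix has two connected components: the simple roots {alpha_2, alpha_5, alpha_6, alpha_7, alpha_8, alpha_10} form a chain of 6 nodes with single edges (A_6), and {alpha_1, alpha_3, alpha_4, alpha_9} form a chain of 4 nodes with a double edge at one end; the terminal node there is the unique long simple root (C_4). A semisimple Lie algebra decomposes uniquely as the direct sum of simple ideals, one per connected component of its Dynkin diagram, so g ≅ A_6 ⊕ C_4 (dimension 48 + 36 = 84).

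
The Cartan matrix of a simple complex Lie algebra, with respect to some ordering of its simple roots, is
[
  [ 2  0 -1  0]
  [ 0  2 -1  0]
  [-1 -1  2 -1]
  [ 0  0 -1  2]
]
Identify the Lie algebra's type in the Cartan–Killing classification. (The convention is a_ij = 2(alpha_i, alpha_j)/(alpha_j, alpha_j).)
type D_4

The matrix has rank 4 with 2's on the diagonal. Reading the off-diagonal entries as Dynkin edges (a single edge where a_ij = a_ji = -1; a double or triple edge where a_ij * a_ji = 2 or 3), the diagram is a chain of 2 nodes with a fork of two nodes at one end (D_4). One simple-root ordering that puts it in standard form is (alpha_1, alpha_3, alpha_2, alpha_4). So the algebra is type D_4, i.e. so(8).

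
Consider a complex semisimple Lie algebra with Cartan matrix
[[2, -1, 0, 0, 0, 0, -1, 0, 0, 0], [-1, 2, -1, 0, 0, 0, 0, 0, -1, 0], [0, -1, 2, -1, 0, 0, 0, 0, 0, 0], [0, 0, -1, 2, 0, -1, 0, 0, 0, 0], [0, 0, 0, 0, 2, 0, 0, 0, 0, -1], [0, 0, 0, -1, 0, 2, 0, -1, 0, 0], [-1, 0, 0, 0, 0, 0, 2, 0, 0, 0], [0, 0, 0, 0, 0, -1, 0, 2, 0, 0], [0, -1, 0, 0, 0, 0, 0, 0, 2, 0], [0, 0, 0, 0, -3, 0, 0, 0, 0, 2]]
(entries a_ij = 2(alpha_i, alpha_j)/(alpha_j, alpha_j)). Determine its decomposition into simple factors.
E8 + G2

The diagram associated to this matrix has two connected components: the simple roots {alpha_1, alpha_2, alpha_3, alpha_4, alpha_6, alpha_7, alpha_8, alpha_9} form a chain of 7 nodes with one extra node attached to the third node from one end (E_8), and {alpha_5, alpha_10} form two nodes joined by a triple edge (G_2). A semisimple Lie algebra decomposes uniquely as the direct sum of simple ideals, one per connected component of its Dynkin diagram, so g ≅ E_8 ⊕ G_2 (dimension 248 + 14 = 262).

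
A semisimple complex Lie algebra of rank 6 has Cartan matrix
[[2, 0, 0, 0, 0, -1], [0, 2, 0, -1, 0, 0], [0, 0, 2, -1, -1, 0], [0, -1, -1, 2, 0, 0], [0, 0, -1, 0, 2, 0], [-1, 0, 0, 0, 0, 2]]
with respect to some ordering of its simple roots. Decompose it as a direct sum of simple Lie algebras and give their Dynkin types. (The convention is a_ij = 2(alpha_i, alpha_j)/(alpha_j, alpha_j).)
A2 ⊕ A4

The diagram associated to this matrix has two connected components: the simple roots {alpha_1, alpha_6} form a chain of 2 nodes with single edges (A_2), and {alpha_2, alpha_3, alpha_4, alpha_5} form a chain of 4 nodes with single edges (A_4). A semisimple Lie algebra decomposes uniquely as the direct sum of simple ideals, one per connected component of its Dynkin diagram, so g ≅ A_2 ⊕ A_4 (dimension 8 + 24 = 32).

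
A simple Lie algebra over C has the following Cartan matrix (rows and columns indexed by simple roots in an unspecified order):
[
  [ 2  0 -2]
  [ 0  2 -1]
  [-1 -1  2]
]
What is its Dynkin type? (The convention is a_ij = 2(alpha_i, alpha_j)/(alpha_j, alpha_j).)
The matrix has rank 3 with 2's on the diagonal. Reading the off-diagonal entries as Dynkin edges (a single edge where a_ij = a_ji = -1; a double or triple edge where a_ij * a_ji = 2 or 3), the diagram is a chain of 3 nodes with a double edge at one end; the terminal node there is the unique long simple root (C_3). One simple-root ordering that puts it in standard form is (alpha_2, alpha_3, alpha_1). So the algebra is type C_3, i.e. sp(6).

C_3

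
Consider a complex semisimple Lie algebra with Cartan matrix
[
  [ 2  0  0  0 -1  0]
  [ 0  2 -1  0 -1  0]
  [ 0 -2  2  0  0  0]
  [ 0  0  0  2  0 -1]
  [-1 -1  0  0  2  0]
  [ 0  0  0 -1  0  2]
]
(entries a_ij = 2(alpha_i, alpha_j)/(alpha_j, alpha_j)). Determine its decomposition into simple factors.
type A_2 ⊕ type C_4

The diagram associated to this matrix has two connected components: the simple roots {alpha_4, alpha_6} form a chain of 2 nodes with single edges (A_2), and {alpha_1, alpha_2, alpha_3, alpha_5} form a chain of 4 nodes with a double edge at one end; the terminal node there is the unique long simple root (C_4). A semisimple Lie algebra decomposes uniquely as the direct sum of simple ideals, one per connected component of its Dynkin diagram, so g ≅ A_2 ⊕ C_4 (dimension 8 + 36 = 44).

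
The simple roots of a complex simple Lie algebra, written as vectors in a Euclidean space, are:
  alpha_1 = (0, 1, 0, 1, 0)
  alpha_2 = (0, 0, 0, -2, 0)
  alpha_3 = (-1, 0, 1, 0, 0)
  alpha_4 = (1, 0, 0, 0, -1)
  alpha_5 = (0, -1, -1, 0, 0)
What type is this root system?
type C_5

Compute the Cartan integers a_ij = 2(alpha_i, alpha_j)/(alpha_j, alpha_j); the resulting 5x5 Cartan matrix is
[[2, -1, 0, 0, -1], [-2, 2, 0, 0, 0], [0, 0, 2, -1, -1], [0, 0, -1, 2, 0], [-1, 0, -1, 0, 2]].
The roots have two lengths (squared-length ratio 2:1); the short ones are alpha_{1,3,4,5}. The associated Dynkin diagram is a chain of 5 nodes with a double edge at one end; the terminal node there is the unique long simple root (C_5), so the type is C_5 (the algebra sp(10)).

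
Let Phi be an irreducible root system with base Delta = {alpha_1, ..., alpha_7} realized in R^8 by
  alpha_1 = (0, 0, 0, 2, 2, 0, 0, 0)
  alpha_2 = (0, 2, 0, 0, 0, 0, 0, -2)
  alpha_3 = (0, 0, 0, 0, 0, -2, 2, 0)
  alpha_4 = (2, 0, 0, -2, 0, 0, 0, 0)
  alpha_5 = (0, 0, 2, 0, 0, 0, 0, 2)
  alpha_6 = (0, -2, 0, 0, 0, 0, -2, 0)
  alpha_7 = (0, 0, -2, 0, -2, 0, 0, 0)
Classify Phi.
A7

Compute the Cartan integers a_ij = 2(alpha_i, alpha_j)/(alpha_j, alpha_j); the resulting 7x7 Cartan matrix is
[[2, 0, 0, -1, 0, 0, -1], [0, 2, 0, 0, -1, -1, 0], [0, 0, 2, 0, 0, -1, 0], [-1, 0, 0, 2, 0, 0, 0], [0, -1, 0, 0, 2, 0, -1], [0, -1, -1, 0, 0, 2, 0], [-1, 0, 0, 0, -1, 0, 2]].
All simple roots have the same length, so the diagram is simply laced. The associated Dynkin diagram is a chain of 7 nodes with single edges (A_7), so the type is A_7 (the algebra sl(8)).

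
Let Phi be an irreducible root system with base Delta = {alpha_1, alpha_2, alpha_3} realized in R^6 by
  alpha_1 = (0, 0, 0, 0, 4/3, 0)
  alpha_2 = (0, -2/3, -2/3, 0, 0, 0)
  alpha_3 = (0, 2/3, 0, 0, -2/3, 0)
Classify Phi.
type C_3

Compute the Cartan integers a_ij = 2(alpha_i, alpha_j)/(alpha_j, alpha_j); the resulting 3x3 Cartan matrix is
[[2, 0, -2], [0, 2, -1], [-1, -1, 2]].
The roots have two lengths (squared-length ratio 2:1); the short ones are alpha_{2,3}. The associated Dynkin diagram is a chain of 3 nodes with a double edge at one end; the terminal node there is the unique long simple root (C_3), so the type is C_3 (the algebra sp(6)).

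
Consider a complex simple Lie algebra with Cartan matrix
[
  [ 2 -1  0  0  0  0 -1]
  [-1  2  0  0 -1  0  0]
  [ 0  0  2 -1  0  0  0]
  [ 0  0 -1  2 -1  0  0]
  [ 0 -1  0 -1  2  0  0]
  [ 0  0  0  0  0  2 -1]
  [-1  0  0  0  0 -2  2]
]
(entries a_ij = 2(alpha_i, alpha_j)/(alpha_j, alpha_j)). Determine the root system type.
B_7

The matrix has rank 7 with 2's on the diagonal. Reading the off-diagonal entries as Dynkin edges (a single edge where a_ij = a_ji = -1; a double or triple edge where a_ij * a_ji = 2 or 3), the diagram is a chain of 7 nodes with a double edge at one end; the terminal node there is the unique short simple root (B_7). One simple-root ordering that puts it in standard form is (alpha_3, alpha_4, alpha_5, alpha_2, alpha_1, alpha_7, alpha_6). So the algebra is type B_7, i.e. so(15).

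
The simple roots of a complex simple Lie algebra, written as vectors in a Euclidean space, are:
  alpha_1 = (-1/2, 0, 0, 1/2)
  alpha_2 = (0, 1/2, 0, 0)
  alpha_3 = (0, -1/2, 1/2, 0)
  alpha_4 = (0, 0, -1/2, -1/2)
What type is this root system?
B4

Compute the Cartan integers a_ij = 2(alpha_i, alpha_j)/(alpha_j, alpha_j); the resulting 4x4 Cartan matrix is
[[2, 0, 0, -1], [0, 2, -1, 0], [0, -2, 2, -1], [-1, 0, -1, 2]].
The roots have two lengths (squared-length ratio 2:1); the short ones are alpha_{2}. The associated Dynkin diagram is a chain of 4 nodes with a double edge at one end; the terminal node there is the unique short simple root (B_4), so the type is B_4 (the algebra so(9)).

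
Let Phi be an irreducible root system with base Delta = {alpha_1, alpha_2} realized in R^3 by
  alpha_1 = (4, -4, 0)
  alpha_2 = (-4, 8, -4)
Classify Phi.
type G_2

Compute the Cartan integers a_ij = 2(alpha_i, alpha_j)/(alpha_j, alpha_j); the resulting 2x2 Cartan matrix is
[[2, -1], [-3, 2]].
The roots have two lengths (squared-length ratio 3:1); the short ones are alpha_{1}. The associated Dynkin diagram is two nodes joined by a triple edge (G_2), so the type is G_2.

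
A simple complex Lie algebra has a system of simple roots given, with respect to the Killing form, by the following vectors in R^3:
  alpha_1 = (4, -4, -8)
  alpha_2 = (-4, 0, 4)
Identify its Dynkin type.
Compute the Cartan integers a_ij = 2(alpha_i, alpha_j)/(alpha_j, alpha_j); the resulting 2x2 Cartan matrix is
[[2, -3], [-1, 2]].
The roots have two lengths (squared-length ratio 3:1); the short ones are alpha_{2}. The associated Dynkin diagram is two nodes joined by a triple edge (G_2), so the type is G_2.

G_2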